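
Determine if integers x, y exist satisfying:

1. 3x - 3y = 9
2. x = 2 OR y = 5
Yes

Take x = 2, y = -1. Substituting into each constraint:
  (1) 3(2) - 3(-1) = 9 ✓
  (2) x = 2, target 2 ✓ (first branch holds)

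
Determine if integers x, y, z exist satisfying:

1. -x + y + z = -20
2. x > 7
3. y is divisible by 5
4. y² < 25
Yes

Take x = 8, y = 0, z = -12. Substituting into each constraint:
  (1) (-8) + 0 + (-12) = -20 ✓
  (2) 8 > 7 ✓
  (3) 0 = 5 × 0, remainder 0 ✓
  (4) y² = (0)² = 0, and 0 < 25 ✓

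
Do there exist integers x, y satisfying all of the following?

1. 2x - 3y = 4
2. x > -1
Yes

Take x = 2, y = 0. Substituting into each constraint:
  (1) 2(2) - 3(0) = 4 ✓
  (2) 2 > -1 ✓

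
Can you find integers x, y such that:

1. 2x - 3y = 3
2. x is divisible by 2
Yes

Take x = 0, y = -1. Substituting into each constraint:
  (1) 2(0) - 3(-1) = 3 ✓
  (2) 0 = 2 × 0, remainder 0 ✓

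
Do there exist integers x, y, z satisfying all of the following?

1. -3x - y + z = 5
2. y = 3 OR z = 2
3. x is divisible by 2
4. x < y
Yes

Take x = -2, y = 3, z = 2. Substituting into each constraint:
  (1) -3(-2) + (-3) + 2 = 5 ✓
  (2) y = 3, target 3 ✓ (first branch holds)
  (3) -2 = 2 × -1, remainder 0 ✓
  (4) -2 < 3 ✓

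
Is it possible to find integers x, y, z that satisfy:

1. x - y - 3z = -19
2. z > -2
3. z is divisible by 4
Yes

Take x = -19, y = 0, z = 0. Substituting into each constraint:
  (1) (-19) + 0 - 3(0) = -19 ✓
  (2) 0 > -2 ✓
  (3) 0 = 4 × 0, remainder 0 ✓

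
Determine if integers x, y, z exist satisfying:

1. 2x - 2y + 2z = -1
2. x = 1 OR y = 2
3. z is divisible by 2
No

Even the single constraint (2x - 2y + 2z = -1) is infeasible over the integers.

  - 2x - 2y + 2z = -1: every term on the left is divisible by 2, so the LHS ≡ 0 (mod 2), but the RHS -1 is not — no integer solution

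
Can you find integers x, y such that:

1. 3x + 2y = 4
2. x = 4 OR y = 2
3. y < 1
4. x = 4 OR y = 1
Yes

Take x = 4, y = -4. Substituting into each constraint:
  (1) 3(4) + 2(-4) = 4 ✓
  (2) x = 4, target 4 ✓ (first branch holds)
  (3) -4 < 1 ✓
  (4) x = 4, target 4 ✓ (first branch holds)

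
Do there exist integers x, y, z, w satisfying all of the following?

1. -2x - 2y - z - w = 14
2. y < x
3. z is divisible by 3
Yes

Take x = 1, y = 0, z = 0, w = -16. Substituting into each constraint:
  (1) -2(1) - 2(0) + 0 + 16 = 14 ✓
  (2) 0 < 1 ✓
  (3) 0 = 3 × 0, remainder 0 ✓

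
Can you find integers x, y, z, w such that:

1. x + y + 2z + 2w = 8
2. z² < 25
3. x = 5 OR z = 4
Yes

Take x = 6, y = 0, z = 4, w = -3. Substituting into each constraint:
  (1) 6 + 0 + 2(4) + 2(-3) = 8 ✓
  (2) z² = (4)² = 16, and 16 < 25 ✓
  (3) z = 4, target 4 ✓ (second branch holds)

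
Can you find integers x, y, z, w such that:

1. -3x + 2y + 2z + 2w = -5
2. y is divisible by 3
Yes

Take x = 1, y = 0, z = 0, w = -1. Substituting into each constraint:
  (1) -3(1) + 2(0) + 2(0) + 2(-1) = -5 ✓
  (2) 0 = 3 × 0, remainder 0 ✓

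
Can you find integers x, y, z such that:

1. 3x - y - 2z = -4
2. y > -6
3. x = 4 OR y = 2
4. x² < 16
Yes

Take x = 0, y = 2, z = 1. Substituting into each constraint:
  (1) 3(0) + (-2) - 2(1) = -4 ✓
  (2) 2 > -6 ✓
  (3) y = 2, target 2 ✓ (second branch holds)
  (4) x² = (0)² = 0, and 0 < 16 ✓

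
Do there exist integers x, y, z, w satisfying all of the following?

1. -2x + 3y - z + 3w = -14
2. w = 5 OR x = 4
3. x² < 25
Yes

Take x = 4, y = 0, z = 6, w = 0. Substituting into each constraint:
  (1) -2(4) + 3(0) + (-6) + 3(0) = -14 ✓
  (2) x = 4, target 4 ✓ (second branch holds)
  (3) x² = (4)² = 16, and 16 < 25 ✓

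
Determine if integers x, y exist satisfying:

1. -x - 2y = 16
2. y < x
Yes

Take x = 0, y = -8. Substituting into each constraint:
  (1) 0 - 2(-8) = 16 ✓
  (2) -8 < 0 ✓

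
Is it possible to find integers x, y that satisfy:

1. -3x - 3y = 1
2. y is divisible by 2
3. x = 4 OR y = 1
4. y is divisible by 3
No

Even the single constraint (-3x - 3y = 1) is infeasible over the integers.

  - -3x - 3y = 1: every term on the left is divisible by 3, so the LHS ≡ 0 (mod 3), but the RHS 1 is not — no integer solution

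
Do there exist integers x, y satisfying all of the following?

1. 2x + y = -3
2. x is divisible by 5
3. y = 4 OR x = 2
No

The full constraint system is jointly infeasible over the integers. Each constraint and what it forces:

  - 2x + y = -3: is a linear equation tying the variables together
  - x is divisible by 5: restricts x to multiples of 5
  - y = 4 OR x = 2: forces a choice: either y = 4 or x = 2

Split on the disjunction (y = 4 OR x = 2):
  • If y = 4: with y = 4, writing x = 5x', every remaining term of the linear equation is divisible by 10, so the left side is ≡ 0 (mod 10); but the right side -7 ≡ 3 (mod 10). No integers can satisfy it.
  • If x = 2: this contradicts the divisibility constraint — 2 is not a multiple of 5.
Both branches are infeasible, so the system has no integer solution.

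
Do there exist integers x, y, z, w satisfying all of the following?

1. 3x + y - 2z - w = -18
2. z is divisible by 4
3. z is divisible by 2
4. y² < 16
Yes

Take x = 0, y = 2, z = 0, w = 20. Substituting into each constraint:
  (1) 3(0) + 2 - 2(0) + (-20) = -18 ✓
  (2) 0 = 4 × 0, remainder 0 ✓
  (3) 0 = 2 × 0, remainder 0 ✓
  (4) y² = (2)² = 4, and 4 < 16 ✓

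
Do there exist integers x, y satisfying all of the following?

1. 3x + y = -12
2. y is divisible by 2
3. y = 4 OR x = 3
No

The full constraint system is jointly infeasible over the integers. Each constraint and what it forces:

  - 3x + y = -12: is a linear equation tying the variables together
  - y is divisible by 2: restricts y to multiples of 2
  - y = 4 OR x = 3: forces a choice: either y = 4 or x = 3

Split on the disjunction (y = 4 OR x = 3):
  • If y = 4: with y = 4, every remaining term of the linear equation is divisible by 3, so the left side is ≡ 0 (mod 3); but the right side -16 ≡ 2 (mod 3). No integers can satisfy it.
  • If x = 3: with x = 3, writing y = 2y', every remaining term of the linear equation is divisible by 2, so the left side is ≡ 0 (mod 2); but the right side -21 ≡ 1 (mod 2). No integers can satisfy it.
Both branches are infeasible, so the system has no integer solution.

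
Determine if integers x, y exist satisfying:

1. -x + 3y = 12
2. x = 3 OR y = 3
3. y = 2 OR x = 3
Yes

Take x = 3, y = 5. Substituting into each constraint:
  (1) (-3) + 3(5) = 12 ✓
  (2) x = 3, target 3 ✓ (first branch holds)
  (3) x = 3, target 3 ✓ (second branch holds)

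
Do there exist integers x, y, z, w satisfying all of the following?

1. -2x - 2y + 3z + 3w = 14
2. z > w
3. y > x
Yes

Take x = -7, y = -6, z = 0, w = -4. Substituting into each constraint:
  (1) -2(-7) - 2(-6) + 3(0) + 3(-4) = 14 ✓
  (2) 0 > -4 ✓
  (3) -6 > -7 ✓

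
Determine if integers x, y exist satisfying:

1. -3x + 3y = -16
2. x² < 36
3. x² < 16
No

Even the single constraint (-3x + 3y = -16) is infeasible over the integers.

  - -3x + 3y = -16: every term on the left is divisible by 3, so the LHS ≡ 0 (mod 3), but the RHS -16 is not — no integer solution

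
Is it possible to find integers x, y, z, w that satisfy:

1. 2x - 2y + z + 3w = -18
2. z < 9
Yes

Take x = 0, y = 0, z = 0, w = -6. Substituting into each constraint:
  (1) 2(0) - 2(0) + 0 + 3(-6) = -18 ✓
  (2) 0 < 9 ✓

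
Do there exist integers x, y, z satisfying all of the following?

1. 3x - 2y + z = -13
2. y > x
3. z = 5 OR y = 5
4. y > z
Yes

Take x = -2, y = 5, z = 3. Substituting into each constraint:
  (1) 3(-2) - 2(5) + 3 = -13 ✓
  (2) 5 > -2 ✓
  (3) y = 5, target 5 ✓ (second branch holds)
  (4) 5 > 3 ✓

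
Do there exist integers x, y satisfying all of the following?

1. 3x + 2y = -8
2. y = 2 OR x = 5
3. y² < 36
Yes

Take x = -4, y = 2. Substituting into each constraint:
  (1) 3(-4) + 2(2) = -8 ✓
  (2) y = 2, target 2 ✓ (first branch holds)
  (3) y² = (2)² = 4, and 4 < 36 ✓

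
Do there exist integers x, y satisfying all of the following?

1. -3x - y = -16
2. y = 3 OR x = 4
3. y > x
No

The full constraint system is jointly infeasible over the integers. Each constraint and what it forces:

  - -3x - y = -16: is a linear equation tying the variables together
  - y = 3 OR x = 4: forces a choice: either y = 3 or x = 4
  - y > x: bounds one variable relative to another variable

Split on the disjunction (y = 3 OR x = 4):
  • If y = 3: with y = 3, every remaining term of the linear equation is divisible by 3, so the left side is ≡ 0 (mod 3); but the right side -13 ≡ 2 (mod 3). No integers can satisfy it.
  • If x = 4: the equation forces y = 4, giving (x, y) = (4, 4), which violates y > x.
Both branches are infeasible, so the system has no integer solution.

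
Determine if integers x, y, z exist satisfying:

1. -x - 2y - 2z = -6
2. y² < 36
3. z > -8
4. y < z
Yes

Take x = 8, y = -1, z = 0. Substituting into each constraint:
  (1) (-8) - 2(-1) - 2(0) = -6 ✓
  (2) y² = (-1)² = 1, and 1 < 36 ✓
  (3) 0 > -8 ✓
  (4) -1 < 0 ✓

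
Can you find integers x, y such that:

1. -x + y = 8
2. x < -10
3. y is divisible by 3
Yes

Take x = -11, y = -3. Substituting into each constraint:
  (1) 11 + (-3) = 8 ✓
  (2) -11 < -10 ✓
  (3) -3 = 3 × -1, remainder 0 ✓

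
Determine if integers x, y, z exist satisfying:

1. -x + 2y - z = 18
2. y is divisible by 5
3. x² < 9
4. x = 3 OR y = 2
No

A contradictory subset is {y is divisible by 5, x² < 9, x = 3 OR y = 2}. No integer assignment can satisfy these jointly:

  - y is divisible by 5: restricts y to multiples of 5
  - x² < 9: restricts x to |x| ≤ 2
  - x = 3 OR y = 2: forces a choice: either x = 3 or y = 2

Split on the disjunction (x = 3 OR y = 2):
  • If x = 3: this contradicts x² < 9, which requires |x| ≤ 2.
  • If y = 2: this contradicts the divisibility constraint — 2 is not a multiple of 5.
Both branches are infeasible, so the system has no integer solution.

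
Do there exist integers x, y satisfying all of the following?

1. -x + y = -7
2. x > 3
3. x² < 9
No

A contradictory subset is {x > 3, x² < 9}. No integer assignment can satisfy these jointly:

  - x > 3: bounds one variable relative to a constant
  - x² < 9: restricts x to |x| ≤ 2

Direct contradiction: the bounds on x require x ≥ 4 and x ≤ 2 simultaneously, which is empty.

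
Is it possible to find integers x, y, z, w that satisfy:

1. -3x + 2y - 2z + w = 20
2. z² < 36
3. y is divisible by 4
Yes

Take x = -8, y = 0, z = 2, w = 0. Substituting into each constraint:
  (1) -3(-8) + 2(0) - 2(2) + 0 = 20 ✓
  (2) z² = (2)² = 4, and 4 < 36 ✓
  (3) 0 = 4 × 0, remainder 0 ✓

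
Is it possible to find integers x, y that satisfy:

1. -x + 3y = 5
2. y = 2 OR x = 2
Yes

Take x = 1, y = 2. Substituting into each constraint:
  (1) (-1) + 3(2) = 5 ✓
  (2) y = 2, target 2 ✓ (first branch holds)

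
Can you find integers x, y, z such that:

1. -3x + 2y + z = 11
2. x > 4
Yes

Take x = 5, y = 0, z = 26. Substituting into each constraint:
  (1) -3(5) + 2(0) + 26 = 11 ✓
  (2) 5 > 4 ✓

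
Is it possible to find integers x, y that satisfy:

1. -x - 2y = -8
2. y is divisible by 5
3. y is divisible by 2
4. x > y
Yes

Take x = 8, y = 0. Substituting into each constraint:
  (1) (-8) - 2(0) = -8 ✓
  (2) 0 = 5 × 0, remainder 0 ✓
  (3) 0 = 2 × 0, remainder 0 ✓
  (4) 8 > 0 ✓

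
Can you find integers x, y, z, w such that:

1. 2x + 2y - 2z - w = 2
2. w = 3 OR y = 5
Yes

Take x = 0, y = 5, z = 2, w = 4. Substituting into each constraint:
  (1) 2(0) + 2(5) - 2(2) + (-4) = 2 ✓
  (2) y = 5, target 5 ✓ (second branch holds)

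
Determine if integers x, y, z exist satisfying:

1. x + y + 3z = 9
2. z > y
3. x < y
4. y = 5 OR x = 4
Yes

Take x = -14, y = 5, z = 6. Substituting into each constraint:
  (1) (-14) + 5 + 3(6) = 9 ✓
  (2) 6 > 5 ✓
  (3) -14 < 5 ✓
  (4) y = 5, target 5 ✓ (first branch holds)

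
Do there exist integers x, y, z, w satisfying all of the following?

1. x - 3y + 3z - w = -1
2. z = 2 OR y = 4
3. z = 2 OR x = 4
Yes

Take x = 0, y = 0, z = 2, w = 7. Substituting into each constraint:
  (1) 0 - 3(0) + 3(2) + (-7) = -1 ✓
  (2) z = 2, target 2 ✓ (first branch holds)
  (3) z = 2, target 2 ✓ (first branch holds)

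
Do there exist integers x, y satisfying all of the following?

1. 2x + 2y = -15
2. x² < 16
No

Even the single constraint (2x + 2y = -15) is infeasible over the integers.

  - 2x + 2y = -15: every term on the left is divisible by 2, so the LHS ≡ 0 (mod 2), but the RHS -15 is not — no integer solution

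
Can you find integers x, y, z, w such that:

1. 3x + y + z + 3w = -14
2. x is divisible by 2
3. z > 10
Yes

Take x = 0, y = -25, z = 11, w = 0. Substituting into each constraint:
  (1) 3(0) + (-25) + 11 + 3(0) = -14 ✓
  (2) 0 = 2 × 0, remainder 0 ✓
  (3) 11 > 10 ✓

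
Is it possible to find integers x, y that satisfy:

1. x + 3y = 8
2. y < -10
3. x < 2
No

The full constraint system is jointly infeasible over the integers. Each constraint and what it forces:

  - x + 3y = 8: is a linear equation tying the variables together
  - y < -10: bounds one variable relative to a constant
  - x < 2: bounds one variable relative to a constant

Range argument: with x ∈ [−∞, 1], y ∈ [−∞, -11], the left side of the equation is at most -32, but the right side is 8 > -32. No integer solution exists.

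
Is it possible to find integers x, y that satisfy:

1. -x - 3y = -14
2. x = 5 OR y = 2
Yes

Take x = 8, y = 2. Substituting into each constraint:
  (1) (-8) - 3(2) = -14 ✓
  (2) y = 2, target 2 ✓ (second branch holds)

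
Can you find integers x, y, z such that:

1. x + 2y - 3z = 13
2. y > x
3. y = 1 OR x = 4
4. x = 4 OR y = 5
Yes

Take x = 4, y = 6, z = 1. Substituting into each constraint:
  (1) 4 + 2(6) - 3(1) = 13 ✓
  (2) 6 > 4 ✓
  (3) x = 4, target 4 ✓ (second branch holds)
  (4) x = 4, target 4 ✓ (first branch holds)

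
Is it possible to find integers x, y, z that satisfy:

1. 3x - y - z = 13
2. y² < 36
Yes

Take x = 0, y = 0, z = -13. Substituting into each constraint:
  (1) 3(0) + 0 + 13 = 13 ✓
  (2) y² = (0)² = 0, and 0 < 36 ✓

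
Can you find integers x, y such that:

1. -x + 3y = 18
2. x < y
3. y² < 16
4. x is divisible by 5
Yes

Take x = -15, y = 1. Substituting into each constraint:
  (1) 15 + 3(1) = 18 ✓
  (2) -15 < 1 ✓
  (3) y² = (1)² = 1, and 1 < 16 ✓
  (4) -15 = 5 × -3, remainder 0 ✓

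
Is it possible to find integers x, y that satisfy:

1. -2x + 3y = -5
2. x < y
Yes

Take x = -8, y = -7. Substituting into each constraint:
  (1) -2(-8) + 3(-7) = -5 ✓
  (2) -8 < -7 ✓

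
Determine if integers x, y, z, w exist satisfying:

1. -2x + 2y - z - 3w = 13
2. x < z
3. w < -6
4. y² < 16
Yes

Take x = 2, y = 0, z = 4, w = -7. Substituting into each constraint:
  (1) -2(2) + 2(0) + (-4) - 3(-7) = 13 ✓
  (2) 2 < 4 ✓
  (3) -7 < -6 ✓
  (4) y² = (0)² = 0, and 0 < 16 ✓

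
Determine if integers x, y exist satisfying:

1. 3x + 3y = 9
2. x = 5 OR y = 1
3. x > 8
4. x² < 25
No

A contradictory subset is {3x + 3y = 9, x = 5 OR y = 1, x > 8}. No integer assignment can satisfy these jointly:

  - 3x + 3y = 9: is a linear equation tying the variables together
  - x = 5 OR y = 1: forces a choice: either x = 5 or y = 1
  - x > 8: bounds one variable relative to a constant

Split on the disjunction (x = 5 OR y = 1):
  • If x = 5: this contradicts the bound x ≥ 9.
  • If y = 1: the equation forces x = 2, which contradicts the bound x ≥ 9.
Both branches are infeasible, so the system has no integer solution.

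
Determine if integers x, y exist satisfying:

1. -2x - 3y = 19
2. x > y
Yes

Take x = -2, y = -5. Substituting into each constraint:
  (1) -2(-2) - 3(-5) = 19 ✓
  (2) -2 > -5 ✓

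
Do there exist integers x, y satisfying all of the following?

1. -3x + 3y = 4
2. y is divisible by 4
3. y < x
No

Even the single constraint (-3x + 3y = 4) is infeasible over the integers.

  - -3x + 3y = 4: every term on the left is divisible by 3, so the LHS ≡ 0 (mod 3), but the RHS 4 is not — no integer solution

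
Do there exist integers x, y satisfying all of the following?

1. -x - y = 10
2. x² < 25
Yes

Take x = 0, y = -10. Substituting into each constraint:
  (1) 0 + 10 = 10 ✓
  (2) x² = (0)² = 0, and 0 < 25 ✓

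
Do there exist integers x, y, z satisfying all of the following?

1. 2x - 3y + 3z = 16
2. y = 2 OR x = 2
Yes

Take x = -1, y = 2, z = 8. Substituting into each constraint:
  (1) 2(-1) - 3(2) + 3(8) = 16 ✓
  (2) y = 2, target 2 ✓ (first branch holds)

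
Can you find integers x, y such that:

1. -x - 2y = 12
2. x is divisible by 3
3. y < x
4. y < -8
Yes

Take x = 6, y = -9. Substituting into each constraint:
  (1) (-6) - 2(-9) = 12 ✓
  (2) 6 = 3 × 2, remainder 0 ✓
  (3) -9 < 6 ✓
  (4) -9 < -8 ✓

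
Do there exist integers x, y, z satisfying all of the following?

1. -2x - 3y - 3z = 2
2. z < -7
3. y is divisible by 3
Yes

Take x = 11, y = 0, z = -8. Substituting into each constraint:
  (1) -2(11) - 3(0) - 3(-8) = 2 ✓
  (2) -8 < -7 ✓
  (3) 0 = 3 × 0, remainder 0 ✓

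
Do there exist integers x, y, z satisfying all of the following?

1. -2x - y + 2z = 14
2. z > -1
Yes

Take x = -7, y = 0, z = 0. Substituting into each constraint:
  (1) -2(-7) + 0 + 2(0) = 14 ✓
  (2) 0 > -1 ✓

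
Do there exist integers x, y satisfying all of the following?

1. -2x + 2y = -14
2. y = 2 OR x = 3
Yes

Take x = 9, y = 2. Substituting into each constraint:
  (1) -2(9) + 2(2) = -14 ✓
  (2) y = 2, target 2 ✓ (first branch holds)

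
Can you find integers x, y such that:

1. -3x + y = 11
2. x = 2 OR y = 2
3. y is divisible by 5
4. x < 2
No

A contradictory subset is {x = 2 OR y = 2, y is divisible by 5, x < 2}. No integer assignment can satisfy these jointly:

  - x = 2 OR y = 2: forces a choice: either x = 2 or y = 2
  - y is divisible by 5: restricts y to multiples of 5
  - x < 2: bounds one variable relative to a constant

Split on the disjunction (x = 2 OR y = 2):
  • If x = 2: this contradicts the bound x ≤ 1.
  • If y = 2: this contradicts the divisibility constraint — 2 is not a multiple of 5.
Both branches are infeasible, so the system has no integer solution.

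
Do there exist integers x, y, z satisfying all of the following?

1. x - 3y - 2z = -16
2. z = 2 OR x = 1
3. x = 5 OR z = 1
Yes

Take x = 1, y = 5, z = 1. Substituting into each constraint:
  (1) 1 - 3(5) - 2(1) = -16 ✓
  (2) x = 1, target 1 ✓ (second branch holds)
  (3) z = 1, target 1 ✓ (second branch holds)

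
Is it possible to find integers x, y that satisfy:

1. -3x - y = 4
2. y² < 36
Yes

Take x = -2, y = 2. Substituting into each constraint:
  (1) -3(-2) + (-2) = 4 ✓
  (2) y² = (2)² = 4, and 4 < 36 ✓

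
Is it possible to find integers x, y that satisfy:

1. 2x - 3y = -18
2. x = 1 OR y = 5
No

The full constraint system is jointly infeasible over the integers. Each constraint and what it forces:

  - 2x - 3y = -18: is a linear equation tying the variables together
  - x = 1 OR y = 5: forces a choice: either x = 1 or y = 5

Split on the disjunction (x = 1 OR y = 5):
  • If x = 1: with x = 1, every remaining term of the linear equation is divisible by 3, so the left side is ≡ 0 (mod 3); but the right side -20 ≡ 1 (mod 3). No integers can satisfy it.
  • If y = 5: with y = 5, every remaining term of the linear equation is divisible by 2, so the left side is ≡ 0 (mod 2); but the right side -3 ≡ 1 (mod 2). No integers can satisfy it.
Both branches are infeasible, so the system has no integer solution.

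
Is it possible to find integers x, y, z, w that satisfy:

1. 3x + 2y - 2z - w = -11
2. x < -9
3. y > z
Yes

Take x = -10, y = 1, z = 0, w = -17. Substituting into each constraint:
  (1) 3(-10) + 2(1) - 2(0) + 17 = -11 ✓
  (2) -10 < -9 ✓
  (3) 1 > 0 ✓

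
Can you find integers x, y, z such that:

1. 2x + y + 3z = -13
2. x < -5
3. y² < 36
Yes

Take x = -6, y = -1, z = 0. Substituting into each constraint:
  (1) 2(-6) + (-1) + 3(0) = -13 ✓
  (2) -6 < -5 ✓
  (3) y² = (-1)² = 1, and 1 < 36 ✓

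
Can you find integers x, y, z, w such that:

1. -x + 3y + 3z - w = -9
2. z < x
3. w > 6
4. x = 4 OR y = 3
Yes

Take x = 1, y = 3, z = 0, w = 17. Substituting into each constraint:
  (1) (-1) + 3(3) + 3(0) + (-17) = -9 ✓
  (2) 0 < 1 ✓
  (3) 17 > 6 ✓
  (4) y = 3, target 3 ✓ (second branch holds)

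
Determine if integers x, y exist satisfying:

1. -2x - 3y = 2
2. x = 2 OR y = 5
Yes

Take x = 2, y = -2. Substituting into each constraint:
  (1) -2(2) - 3(-2) = 2 ✓
  (2) x = 2, target 2 ✓ (first branch holds)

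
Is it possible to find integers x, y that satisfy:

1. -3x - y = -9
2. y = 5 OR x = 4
Yes

Take x = 4, y = -3. Substituting into each constraint:
  (1) -3(4) + 3 = -9 ✓
  (2) x = 4, target 4 ✓ (second branch holds)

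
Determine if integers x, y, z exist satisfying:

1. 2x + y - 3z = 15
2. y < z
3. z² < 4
Yes

Take x = 8, y = -1, z = 0. Substituting into each constraint:
  (1) 2(8) + (-1) - 3(0) = 15 ✓
  (2) -1 < 0 ✓
  (3) z² = (0)² = 0, and 0 < 4 ✓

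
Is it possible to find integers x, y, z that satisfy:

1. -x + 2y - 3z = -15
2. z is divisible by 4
Yes

Take x = 1, y = -7, z = 0. Substituting into each constraint:
  (1) (-1) + 2(-7) - 3(0) = -15 ✓
  (2) 0 = 4 × 0, remainder 0 ✓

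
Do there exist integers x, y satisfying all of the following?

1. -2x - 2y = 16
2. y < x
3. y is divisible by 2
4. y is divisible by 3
Yes

Take x = -2, y = -6. Substituting into each constraint:
  (1) -2(-2) - 2(-6) = 16 ✓
  (2) -6 < -2 ✓
  (3) -6 = 2 × -3, remainder 0 ✓
  (4) -6 = 3 × -2, remainder 0 ✓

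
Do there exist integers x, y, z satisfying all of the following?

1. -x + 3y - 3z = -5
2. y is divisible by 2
Yes

Take x = 5, y = 0, z = 0. Substituting into each constraint:
  (1) (-5) + 3(0) - 3(0) = -5 ✓
  (2) 0 = 2 × 0, remainder 0 ✓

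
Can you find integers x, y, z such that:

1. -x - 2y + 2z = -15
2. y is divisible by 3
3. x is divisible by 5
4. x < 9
Yes

Take x = 5, y = 0, z = -5. Substituting into each constraint:
  (1) (-5) - 2(0) + 2(-5) = -15 ✓
  (2) 0 = 3 × 0, remainder 0 ✓
  (3) 5 = 5 × 1, remainder 0 ✓
  (4) 5 < 9 ✓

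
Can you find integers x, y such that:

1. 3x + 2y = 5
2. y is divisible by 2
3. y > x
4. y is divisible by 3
No

A contradictory subset is {3x + 2y = 5, y is divisible by 3}. No integer assignment can satisfy these jointly:

  - 3x + 2y = 5: is a linear equation tying the variables together
  - y is divisible by 3: restricts y to multiples of 3

Modular obstruction: writing y = 3y', every remaining term of the linear equation is divisible by 3, so the left side is ≡ 0 (mod 3); but the right side 5 ≡ 2 (mod 3). No integers can satisfy it.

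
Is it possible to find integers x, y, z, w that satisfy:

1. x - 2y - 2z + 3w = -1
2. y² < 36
Yes

Take x = -1, y = 0, z = 0, w = 0. Substituting into each constraint:
  (1) (-1) - 2(0) - 2(0) + 3(0) = -1 ✓
  (2) y² = (0)² = 0, and 0 < 36 ✓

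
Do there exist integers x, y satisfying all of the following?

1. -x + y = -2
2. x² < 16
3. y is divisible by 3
Yes

Take x = 2, y = 0. Substituting into each constraint:
  (1) (-2) + 0 = -2 ✓
  (2) x² = (2)² = 4, and 4 < 16 ✓
  (3) 0 = 3 × 0, remainder 0 ✓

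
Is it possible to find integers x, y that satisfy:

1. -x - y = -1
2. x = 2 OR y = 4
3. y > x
Yes

Take x = -3, y = 4. Substituting into each constraint:
  (1) 3 + (-4) = -1 ✓
  (2) y = 4, target 4 ✓ (second branch holds)
  (3) 4 > -3 ✓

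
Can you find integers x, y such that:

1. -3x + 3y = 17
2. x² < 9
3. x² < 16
No

Even the single constraint (-3x + 3y = 17) is infeasible over the integers.

  - -3x + 3y = 17: every term on the left is divisible by 3, so the LHS ≡ 0 (mod 3), but the RHS 17 is not — no integer solution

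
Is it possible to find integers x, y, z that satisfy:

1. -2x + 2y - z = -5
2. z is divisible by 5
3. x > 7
Yes

Take x = 8, y = 3, z = -5. Substituting into each constraint:
  (1) -2(8) + 2(3) + 5 = -5 ✓
  (2) -5 = 5 × -1, remainder 0 ✓
  (3) 8 > 7 ✓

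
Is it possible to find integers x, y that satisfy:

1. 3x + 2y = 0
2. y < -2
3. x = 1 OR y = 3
No

The full constraint system is jointly infeasible over the integers. Each constraint and what it forces:

  - 3x + 2y = 0: is a linear equation tying the variables together
  - y < -2: bounds one variable relative to a constant
  - x = 1 OR y = 3: forces a choice: either x = 1 or y = 3

Split on the disjunction (x = 1 OR y = 3):
  • If x = 1: with x = 1, every remaining term of the linear equation is divisible by 2, so the left side is ≡ 0 (mod 2); but the right side -3 ≡ 1 (mod 2). No integers can satisfy it.
  • If y = 3: this contradicts the bound y ≤ -3.
Both branches are infeasible, so the system has no integer solution.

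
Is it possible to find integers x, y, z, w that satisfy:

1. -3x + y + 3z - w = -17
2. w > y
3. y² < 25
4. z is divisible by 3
Yes

Take x = 5, y = 0, z = 0, w = 2. Substituting into each constraint:
  (1) -3(5) + 0 + 3(0) + (-2) = -17 ✓
  (2) 2 > 0 ✓
  (3) y² = (0)² = 0, and 0 < 25 ✓
  (4) 0 = 3 × 0, remainder 0 ✓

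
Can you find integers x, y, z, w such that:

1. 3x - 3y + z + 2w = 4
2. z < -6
Yes

Take x = 4, y = 0, z = -8, w = 0. Substituting into each constraint:
  (1) 3(4) - 3(0) + (-8) + 2(0) = 4 ✓
  (2) -8 < -6 ✓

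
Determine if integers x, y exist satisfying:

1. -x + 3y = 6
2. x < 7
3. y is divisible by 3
Yes

Take x = -6, y = 0. Substituting into each constraint:
  (1) 6 + 3(0) = 6 ✓
  (2) -6 < 7 ✓
  (3) 0 = 3 × 0, remainder 0 ✓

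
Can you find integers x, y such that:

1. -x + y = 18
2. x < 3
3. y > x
Yes

Take x = 0, y = 18. Substituting into each constraint:
  (1) 0 + 18 = 18 ✓
  (2) 0 < 3 ✓
  (3) 18 > 0 ✓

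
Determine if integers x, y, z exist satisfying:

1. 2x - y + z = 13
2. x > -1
Yes

Take x = 0, y = 0, z = 13. Substituting into each constraint:
  (1) 2(0) + 0 + 13 = 13 ✓
  (2) 0 > -1 ✓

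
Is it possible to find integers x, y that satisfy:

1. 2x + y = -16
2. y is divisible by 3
Yes

Take x = -8, y = 0. Substituting into each constraint:
  (1) 2(-8) + 0 = -16 ✓
  (2) 0 = 3 × 0, remainder 0 ✓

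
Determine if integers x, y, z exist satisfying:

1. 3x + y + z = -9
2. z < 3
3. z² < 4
Yes

Take x = -3, y = 0, z = 0. Substituting into each constraint:
  (1) 3(-3) + 0 + 0 = -9 ✓
  (2) 0 < 3 ✓
  (3) z² = (0)² = 0, and 0 < 4 ✓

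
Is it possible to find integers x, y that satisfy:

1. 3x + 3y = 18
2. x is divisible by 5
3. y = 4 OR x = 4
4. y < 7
No

A contradictory subset is {3x + 3y = 18, x is divisible by 5, y = 4 OR x = 4}. No integer assignment can satisfy these jointly:

  - 3x + 3y = 18: is a linear equation tying the variables together
  - x is divisible by 5: restricts x to multiples of 5
  - y = 4 OR x = 4: forces a choice: either y = 4 or x = 4

Split on the disjunction (y = 4 OR x = 4):
  • If y = 4: with y = 4, writing x = 5x', every remaining term of the linear equation is divisible by 15, so the left side is ≡ 0 (mod 15); but the right side 6 ≡ 6 (mod 15). No integers can satisfy it.
  • If x = 4: this contradicts the divisibility constraint — 4 is not a multiple of 5.
Both branches are infeasible, so the system has no integer solution.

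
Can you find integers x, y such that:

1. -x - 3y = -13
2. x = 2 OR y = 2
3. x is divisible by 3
No

The full constraint system is jointly infeasible over the integers. Each constraint and what it forces:

  - -x - 3y = -13: is a linear equation tying the variables together
  - x = 2 OR y = 2: forces a choice: either x = 2 or y = 2
  - x is divisible by 3: restricts x to multiples of 3

Modular obstruction: writing x = 3x', every remaining term of the linear equation is divisible by 3, so the left side is ≡ 0 (mod 3); but the right side -13 ≡ 2 (mod 3). No integers can satisfy it.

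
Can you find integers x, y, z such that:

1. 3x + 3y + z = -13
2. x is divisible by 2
Yes

Take x = 0, y = -5, z = 2. Substituting into each constraint:
  (1) 3(0) + 3(-5) + 2 = -13 ✓
  (2) 0 = 2 × 0, remainder 0 ✓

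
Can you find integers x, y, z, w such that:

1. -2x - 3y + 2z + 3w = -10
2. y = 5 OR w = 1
Yes

Take x = 5, y = 1, z = 0, w = 1. Substituting into each constraint:
  (1) -2(5) - 3(1) + 2(0) + 3(1) = -10 ✓
  (2) w = 1, target 1 ✓ (second branch holds)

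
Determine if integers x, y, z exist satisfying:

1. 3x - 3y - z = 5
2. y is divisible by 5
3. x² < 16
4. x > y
Yes

Take x = 1, y = 0, z = -2. Substituting into each constraint:
  (1) 3(1) - 3(0) + 2 = 5 ✓
  (2) 0 = 5 × 0, remainder 0 ✓
  (3) x² = (1)² = 1, and 1 < 16 ✓
  (4) 1 > 0 ✓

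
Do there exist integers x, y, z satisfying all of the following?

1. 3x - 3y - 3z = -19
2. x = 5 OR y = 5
No

Even the single constraint (3x - 3y - 3z = -19) is infeasible over the integers.

  - 3x - 3y - 3z = -19: every term on the left is divisible by 3, so the LHS ≡ 0 (mod 3), but the RHS -19 is not — no integer solution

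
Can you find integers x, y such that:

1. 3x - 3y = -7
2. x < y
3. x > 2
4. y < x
No

Even the single constraint (3x - 3y = -7) is infeasible over the integers.

  - 3x - 3y = -7: every term on the left is divisible by 3, so the LHS ≡ 0 (mod 3), but the RHS -7 is not — no integer solution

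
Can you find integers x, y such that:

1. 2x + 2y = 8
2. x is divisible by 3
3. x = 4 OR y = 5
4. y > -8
No

A contradictory subset is {2x + 2y = 8, x is divisible by 3, x = 4 OR y = 5}. No integer assignment can satisfy these jointly:

  - 2x + 2y = 8: is a linear equation tying the variables together
  - x is divisible by 3: restricts x to multiples of 3
  - x = 4 OR y = 5: forces a choice: either x = 4 or y = 5

Split on the disjunction (x = 4 OR y = 5):
  • If x = 4: this contradicts the divisibility constraint — 4 is not a multiple of 3.
  • If y = 5: with y = 5, writing x = 3x', every remaining term of the linear equation is divisible by 6, so the left side is ≡ 0 (mod 6); but the right side -2 ≡ 4 (mod 6). No integers can satisfy it.
Both branches are infeasible, so the system has no integer solution.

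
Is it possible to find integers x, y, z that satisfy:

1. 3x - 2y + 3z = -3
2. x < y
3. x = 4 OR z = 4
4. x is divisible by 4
Yes

Take x = 4, y = 6, z = -1. Substituting into each constraint:
  (1) 3(4) - 2(6) + 3(-1) = -3 ✓
  (2) 4 < 6 ✓
  (3) x = 4, target 4 ✓ (first branch holds)
  (4) 4 = 4 × 1, remainder 0 ✓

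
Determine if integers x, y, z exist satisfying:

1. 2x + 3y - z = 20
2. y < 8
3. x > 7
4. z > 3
Yes

Take x = 9, y = 2, z = 4. Substituting into each constraint:
  (1) 2(9) + 3(2) + (-4) = 20 ✓
  (2) 2 < 8 ✓
  (3) 9 > 7 ✓
  (4) 4 > 3 ✓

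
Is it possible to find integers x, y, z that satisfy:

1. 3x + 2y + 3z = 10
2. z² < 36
Yes

Take x = 0, y = 5, z = 0. Substituting into each constraint:
  (1) 3(0) + 2(5) + 3(0) = 10 ✓
  (2) z² = (0)² = 0, and 0 < 36 ✓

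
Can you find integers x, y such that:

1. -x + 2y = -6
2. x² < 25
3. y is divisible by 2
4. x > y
Yes

Take x = 2, y = -2. Substituting into each constraint:
  (1) (-2) + 2(-2) = -6 ✓
  (2) x² = (2)² = 4, and 4 < 25 ✓
  (3) -2 = 2 × -1, remainder 0 ✓
  (4) 2 > -2 ✓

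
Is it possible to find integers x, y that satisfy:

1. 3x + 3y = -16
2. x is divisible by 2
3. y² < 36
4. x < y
No

Even the single constraint (3x + 3y = -16) is infeasible over the integers.

  - 3x + 3y = -16: every term on the left is divisible by 3, so the LHS ≡ 0 (mod 3), but the RHS -16 is not — no integer solution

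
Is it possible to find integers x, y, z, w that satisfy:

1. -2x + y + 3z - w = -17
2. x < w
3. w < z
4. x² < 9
Yes

Take x = -1, y = -22, z = 1, w = 0. Substituting into each constraint:
  (1) -2(-1) + (-22) + 3(1) + 0 = -17 ✓
  (2) -1 < 0 ✓
  (3) 0 < 1 ✓
  (4) x² = (-1)² = 1, and 1 < 9 ✓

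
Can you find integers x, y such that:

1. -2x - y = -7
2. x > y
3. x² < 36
Yes

Take x = 3, y = 1. Substituting into each constraint:
  (1) -2(3) + (-1) = -7 ✓
  (2) 3 > 1 ✓
  (3) x² = (3)² = 9, and 9 < 36 ✓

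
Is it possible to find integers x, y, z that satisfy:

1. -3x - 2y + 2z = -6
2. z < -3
Yes

Take x = -2, y = 0, z = -6. Substituting into each constraint:
  (1) -3(-2) - 2(0) + 2(-6) = -6 ✓
  (2) -6 < -3 ✓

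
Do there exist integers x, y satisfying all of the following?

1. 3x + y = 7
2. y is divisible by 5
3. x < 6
Yes

Take x = 4, y = -5. Substituting into each constraint:
  (1) 3(4) + (-5) = 7 ✓
  (2) -5 = 5 × -1, remainder 0 ✓
  (3) 4 < 6 ✓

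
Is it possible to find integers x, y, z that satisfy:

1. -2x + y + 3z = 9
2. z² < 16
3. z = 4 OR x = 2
Yes

Take x = 2, y = 13, z = 0. Substituting into each constraint:
  (1) -2(2) + 13 + 3(0) = 9 ✓
  (2) z² = (0)² = 0, and 0 < 16 ✓
  (3) x = 2, target 2 ✓ (second branch holds)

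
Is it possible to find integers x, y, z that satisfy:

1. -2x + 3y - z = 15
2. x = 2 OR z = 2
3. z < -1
Yes

Take x = 2, y = 0, z = -19. Substituting into each constraint:
  (1) -2(2) + 3(0) + 19 = 15 ✓
  (2) x = 2, target 2 ✓ (first branch holds)
  (3) -19 < -1 ✓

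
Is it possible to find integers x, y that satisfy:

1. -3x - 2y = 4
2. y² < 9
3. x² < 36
Yes

Take x = 0, y = -2. Substituting into each constraint:
  (1) -3(0) - 2(-2) = 4 ✓
  (2) y² = (-2)² = 4, and 4 < 9 ✓
  (3) x² = (0)² = 0, and 0 < 36 ✓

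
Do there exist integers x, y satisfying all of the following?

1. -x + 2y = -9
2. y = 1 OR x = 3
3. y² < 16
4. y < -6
No

A contradictory subset is {-x + 2y = -9, y = 1 OR x = 3, y < -6}. No integer assignment can satisfy these jointly:

  - -x + 2y = -9: is a linear equation tying the variables together
  - y = 1 OR x = 3: forces a choice: either y = 1 or x = 3
  - y < -6: bounds one variable relative to a constant

Split on the disjunction (y = 1 OR x = 3):
  • If y = 1: this contradicts the bound y ≤ -7.
  • If x = 3: the equation forces y = -3, which contradicts the bound y ≤ -7.
Both branches are infeasible, so the system has no integer solution.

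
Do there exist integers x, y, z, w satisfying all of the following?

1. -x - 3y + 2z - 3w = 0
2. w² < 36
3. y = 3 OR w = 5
Yes

Take x = 0, y = 3, z = 0, w = -3. Substituting into each constraint:
  (1) 0 - 3(3) + 2(0) - 3(-3) = 0 ✓
  (2) w² = (-3)² = 9, and 9 < 36 ✓
  (3) y = 3, target 3 ✓ (first branch holds)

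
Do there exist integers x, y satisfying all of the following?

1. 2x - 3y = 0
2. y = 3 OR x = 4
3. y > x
No

The full constraint system is jointly infeasible over the integers. Each constraint and what it forces:

  - 2x - 3y = 0: is a linear equation tying the variables together
  - y = 3 OR x = 4: forces a choice: either y = 3 or x = 4
  - y > x: bounds one variable relative to another variable

Split on the disjunction (y = 3 OR x = 4):
  • If y = 3: with y = 3, every remaining term of the linear equation is divisible by 2, so the left side is ≡ 0 (mod 2); but the right side 9 ≡ 1 (mod 2). No integers can satisfy it.
  • If x = 4: with x = 4, every remaining term of the linear equation is divisible by 3, so the left side is ≡ 0 (mod 3); but the right side -8 ≡ 1 (mod 3). No integers can satisfy it.
Both branches are infeasible, so the system has no integer solution.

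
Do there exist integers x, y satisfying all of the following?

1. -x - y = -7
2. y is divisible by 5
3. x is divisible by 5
No

The full constraint system is jointly infeasible over the integers. Each constraint and what it forces:

  - -x - y = -7: is a linear equation tying the variables together
  - y is divisible by 5: restricts y to multiples of 5
  - x is divisible by 5: restricts x to multiples of 5

Modular obstruction: writing x = 5x' and writing y = 5y', every remaining term of the linear equation is divisible by 5, so the left side is ≡ 0 (mod 5); but the right side -7 ≡ 3 (mod 5). No integers can satisfy it.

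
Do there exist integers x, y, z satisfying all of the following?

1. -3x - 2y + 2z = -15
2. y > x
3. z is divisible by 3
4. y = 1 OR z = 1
No

The full constraint system is jointly infeasible over the integers. Each constraint and what it forces:

  - -3x - 2y + 2z = -15: is a linear equation tying the variables together
  - y > x: bounds one variable relative to another variable
  - z is divisible by 3: restricts z to multiples of 3
  - y = 1 OR z = 1: forces a choice: either y = 1 or z = 1

Split on the disjunction (y = 1 OR z = 1):
  • If y = 1: with y = 1, writing z = 3z', every remaining term of the linear equation is divisible by 3, so the left side is ≡ 0 (mod 3); but the right side -13 ≡ 2 (mod 3). No integers can satisfy it.
  • If z = 1: this contradicts the divisibility constraint — 1 is not a multiple of 3.
Both branches are infeasible, so the system has no integer solution.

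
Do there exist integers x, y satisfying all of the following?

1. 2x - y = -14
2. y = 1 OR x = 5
Yes

Take x = 5, y = 24. Substituting into each constraint:
  (1) 2(5) + (-24) = -14 ✓
  (2) x = 5, target 5 ✓ (second branch holds)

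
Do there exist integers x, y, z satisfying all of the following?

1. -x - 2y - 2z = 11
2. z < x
Yes

Take x = 1, y = -6, z = 0. Substituting into each constraint:
  (1) (-1) - 2(-6) - 2(0) = 11 ✓
  (2) 0 < 1 ✓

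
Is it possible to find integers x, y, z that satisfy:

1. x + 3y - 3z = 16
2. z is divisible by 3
Yes

Take x = 16, y = 0, z = 0. Substituting into each constraint:
  (1) 16 + 3(0) - 3(0) = 16 ✓
  (2) 0 = 3 × 0, remainder 0 ✓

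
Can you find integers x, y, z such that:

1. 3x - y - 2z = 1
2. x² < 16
Yes

Take x = 0, y = -1, z = 0. Substituting into each constraint:
  (1) 3(0) + 1 - 2(0) = 1 ✓
  (2) x² = (0)² = 0, and 0 < 16 ✓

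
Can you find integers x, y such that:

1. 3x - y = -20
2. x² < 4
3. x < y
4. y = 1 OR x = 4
No

A contradictory subset is {3x - y = -20, x² < 4, y = 1 OR x = 4}. No integer assignment can satisfy these jointly:

  - 3x - y = -20: is a linear equation tying the variables together
  - x² < 4: restricts x to |x| ≤ 1
  - y = 1 OR x = 4: forces a choice: either y = 1 or x = 4

Split on the disjunction (y = 1 OR x = 4):
  • If y = 1: with y = 1, every remaining term of the linear equation is divisible by 3, so the left side is ≡ 0 (mod 3); but the right side -19 ≡ 2 (mod 3). No integers can satisfy it.
  • If x = 4: this contradicts x² < 4, which requires |x| ≤ 1.
Both branches are infeasible, so the system has no integer solution.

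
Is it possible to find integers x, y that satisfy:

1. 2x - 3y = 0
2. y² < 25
Yes

Take x = 0, y = 0. Substituting into each constraint:
  (1) 2(0) - 3(0) = 0 ✓
  (2) y² = (0)² = 0, and 0 < 25 ✓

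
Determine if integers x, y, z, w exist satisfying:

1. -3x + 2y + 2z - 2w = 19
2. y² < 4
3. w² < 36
Yes

Take x = -5, y = 0, z = 0, w = -2. Substituting into each constraint:
  (1) -3(-5) + 2(0) + 2(0) - 2(-2) = 19 ✓
  (2) y² = (0)² = 0, and 0 < 4 ✓
  (3) w² = (-2)² = 4, and 4 < 36 ✓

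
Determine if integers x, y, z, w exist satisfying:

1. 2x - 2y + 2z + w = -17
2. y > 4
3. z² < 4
Yes

Take x = 0, y = 9, z = 0, w = 1. Substituting into each constraint:
  (1) 2(0) - 2(9) + 2(0) + 1 = -17 ✓
  (2) 9 > 4 ✓
  (3) z² = (0)² = 0, and 0 < 4 ✓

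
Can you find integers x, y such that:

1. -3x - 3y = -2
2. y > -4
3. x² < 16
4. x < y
No

Even the single constraint (-3x - 3y = -2) is infeasible over the integers.

  - -3x - 3y = -2: every term on the left is divisible by 3, so the LHS ≡ 0 (mod 3), but the RHS -2 is not — no integer solution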